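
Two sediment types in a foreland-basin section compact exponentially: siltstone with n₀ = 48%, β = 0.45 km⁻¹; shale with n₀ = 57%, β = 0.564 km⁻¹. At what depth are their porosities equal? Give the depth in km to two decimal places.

1.51 km

Set n₀ₐ e^(−βₐz) = n₀ᵦ e^(−βᵦz) ⇒ ln(n₀ₐ/n₀ᵦ) = (βₐ − βᵦ)·z
z = ln(0.48/0.57) / (0.45 − 0.564) = -0.1719 / -0.114 = 1.507 km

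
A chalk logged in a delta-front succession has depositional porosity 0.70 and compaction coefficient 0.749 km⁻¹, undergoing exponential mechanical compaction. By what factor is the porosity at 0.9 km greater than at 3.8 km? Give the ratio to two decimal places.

φ(z₁)/φ(z₂) = e^(−β·z₁)/e^(−β·z₂) = e^{β(z₂−z₁)}
= exp(0.749 × 2.9) = exp(2.172) = 8.7767

8.78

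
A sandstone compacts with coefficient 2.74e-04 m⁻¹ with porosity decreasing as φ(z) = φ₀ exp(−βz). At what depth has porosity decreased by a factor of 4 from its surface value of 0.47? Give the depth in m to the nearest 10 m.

Working in km (1 km = 1000 m; β in km⁻¹ = β in m⁻¹ × 1000):
φ/φ₀ = 1/4 ⇒ exp(−β·z) = 1/4 ⇒ z = ln(4) / β
z = 1.3863 / 0.274 = 5.059 km

5060 m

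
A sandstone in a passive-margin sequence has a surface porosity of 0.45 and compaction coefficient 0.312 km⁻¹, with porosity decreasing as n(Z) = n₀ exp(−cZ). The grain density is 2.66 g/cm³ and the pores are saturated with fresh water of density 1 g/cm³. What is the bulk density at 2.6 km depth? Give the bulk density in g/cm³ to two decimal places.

2.33 g/cm³

Porosity at depth: n = 0.45·exp(−0.312×2.6) = 0.45×0.4443 = 0.1999
Bulk density: ρ_b = (1−n)ρ_g + n·ρ_f = 0.8001×2.66 + 0.1999×1
       = 2.128 + 0.200 = 2.328 g/cm³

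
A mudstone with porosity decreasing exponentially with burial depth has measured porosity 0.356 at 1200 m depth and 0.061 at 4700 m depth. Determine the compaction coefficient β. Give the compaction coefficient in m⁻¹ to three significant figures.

Working in km (1 km = 1000 m; β in km⁻¹ = β in m⁻¹ × 1000):
Athy: phi(d) = phi₀ e^(−βd) ⇒ phi₁/phi₂ = e^{β(d₂−d₁)} ⇒ β = ln(phi₁/phi₂)/(d₂−d₁)
β = ln(0.356/0.061) / (4.7 − 1.2) = ln(5.836) / 3.5 = 1.7641 / 3.5 = 0.504 km⁻¹

0.000504 m⁻¹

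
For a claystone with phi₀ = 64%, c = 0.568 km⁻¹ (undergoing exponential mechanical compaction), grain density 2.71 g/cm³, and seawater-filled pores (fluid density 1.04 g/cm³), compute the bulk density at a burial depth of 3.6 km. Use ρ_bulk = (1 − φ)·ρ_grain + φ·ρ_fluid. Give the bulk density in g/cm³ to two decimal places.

2.57 g/cm³

Porosity at depth: phi = 0.64·exp(−0.568×3.6) = 0.64×0.1294 = 0.0828
Bulk density: ρ_b = (1−phi)ρ_g + phi·ρ_f = 0.9172×2.71 + 0.0828×1.04
       = 2.486 + 0.086 = 2.572 g/cm³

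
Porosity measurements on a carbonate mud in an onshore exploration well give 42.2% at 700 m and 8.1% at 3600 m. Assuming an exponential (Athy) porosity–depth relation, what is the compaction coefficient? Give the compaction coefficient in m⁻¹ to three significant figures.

Working in km (1 km = 1000 m; c in km⁻¹ = c in m⁻¹ × 1000):
Athy: phi(Z) = phi₀ e^(−cZ) ⇒ phi₁/phi₂ = e^{c(Z₂−Z₁)} ⇒ c = ln(phi₁/phi₂)/(Z₂−Z₁)
c = ln(0.422/0.081) / (3.6 − 0.7) = ln(5.21) / 2.9 = 1.6506 / 2.9 = 0.5692 km⁻¹

0.000569 m⁻¹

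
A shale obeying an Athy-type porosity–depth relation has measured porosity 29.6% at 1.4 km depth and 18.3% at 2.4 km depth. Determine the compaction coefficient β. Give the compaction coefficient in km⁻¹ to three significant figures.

0.481 km⁻¹

Athy: n(d) = n₀ e^(−βd) ⇒ n₁/n₂ = e^{β(d₂−d₁)} ⇒ β = ln(n₁/n₂)/(d₂−d₁)
β = ln(0.296/0.183) / (2.4 − 1.4) = ln(1.617) / 1 = 0.4809 / 1 = 0.4809 km⁻¹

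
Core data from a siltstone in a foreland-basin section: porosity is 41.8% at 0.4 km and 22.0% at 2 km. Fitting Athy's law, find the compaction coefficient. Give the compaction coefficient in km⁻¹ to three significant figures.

Athy: phi(Z) = phi₀ e^(−cZ) ⇒ phi₁/phi₂ = e^{c(Z₂−Z₁)} ⇒ c = ln(phi₁/phi₂)/(Z₂−Z₁)
c = ln(0.418/0.22) / (2 − 0.4) = ln(1.9) / 1.6 = 0.6419 / 1.6 = 0.4012 km⁻¹

0.401 km⁻¹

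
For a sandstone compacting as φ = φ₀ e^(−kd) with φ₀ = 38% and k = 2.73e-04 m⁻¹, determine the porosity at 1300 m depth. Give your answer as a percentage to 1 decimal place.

Working in km (1 km = 1000 m; k in km⁻¹ = k in m⁻¹ × 1000):
φ = φ₀·exp(−k·d) = 0.38 × exp(−0.273 × 1.3) = 0.38 × exp(−0.3549)
  = 0.38 × 0.7012 = 0.2665

26.6%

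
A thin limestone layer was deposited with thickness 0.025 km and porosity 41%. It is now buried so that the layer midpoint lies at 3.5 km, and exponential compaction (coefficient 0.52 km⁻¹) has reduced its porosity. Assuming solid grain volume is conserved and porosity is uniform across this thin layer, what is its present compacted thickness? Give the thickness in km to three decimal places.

Porosity at 3.5 km: phi = 0.41·exp(−0.52×3.5) = 0.0664
Solid-volume conservation: h(1−phi) = h₀(1−phi₀) ⇒ h = h₀·(1−phi₀)/(1−phi)
h = 0.025 × (1 − 0.41)/(1 − 0.0664) = 0.025 × 0.6320 = 0.0158 km

0.016 km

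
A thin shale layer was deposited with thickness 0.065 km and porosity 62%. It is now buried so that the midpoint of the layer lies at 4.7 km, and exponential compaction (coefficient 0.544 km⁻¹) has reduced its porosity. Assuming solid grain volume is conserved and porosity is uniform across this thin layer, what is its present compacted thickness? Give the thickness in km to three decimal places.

Porosity at 4.7 km: phi = 0.62·exp(−0.544×4.7) = 0.0481
Solid-volume conservation: h(1−phi) = h₀(1−phi₀) ⇒ h = h₀·(1−phi₀)/(1−phi)
h = 0.065 × (1 − 0.62)/(1 − 0.0481) = 0.065 × 0.3992 = 0.0259 km

0.026 km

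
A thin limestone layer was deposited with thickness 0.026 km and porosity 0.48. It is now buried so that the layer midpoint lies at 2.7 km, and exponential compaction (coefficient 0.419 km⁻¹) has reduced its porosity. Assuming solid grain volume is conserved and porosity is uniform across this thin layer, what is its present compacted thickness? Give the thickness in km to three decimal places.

0.016 km

Porosity at 2.7 km: n = 0.48·exp(−0.419×2.7) = 0.1549
Solid-volume conservation: h(1−n) = h₀(1−n₀) ⇒ h = h₀·(1−n₀)/(1−n)
h = 0.026 × (1 − 0.48)/(1 − 0.1549) = 0.026 × 0.6153 = 0.0160 km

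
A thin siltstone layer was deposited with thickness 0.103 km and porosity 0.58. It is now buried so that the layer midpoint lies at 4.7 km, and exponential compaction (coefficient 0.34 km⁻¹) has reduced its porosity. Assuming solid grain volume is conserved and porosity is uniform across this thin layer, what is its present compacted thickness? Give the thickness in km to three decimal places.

0.049 km

Porosity at 4.7 km: φ = 0.58·exp(−0.34×4.7) = 0.1173
Solid-volume conservation: h(1−φ) = h₀(1−φ₀) ⇒ h = h₀·(1−φ₀)/(1−φ)
h = 0.103 × (1 − 0.58)/(1 − 0.1173) = 0.103 × 0.4758 = 0.0490 km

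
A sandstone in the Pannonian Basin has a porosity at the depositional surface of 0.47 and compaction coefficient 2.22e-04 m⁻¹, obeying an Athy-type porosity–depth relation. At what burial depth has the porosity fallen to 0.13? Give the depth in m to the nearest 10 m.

5790 m

Working in km (1 km = 1000 m; c in km⁻¹ = c in m⁻¹ × 1000):
Invert Athy's law: d = ln(φ₀/φ) / c
d = ln(0.47/0.13) / 0.222 = ln(3.615) / 0.222 = 1.2852 / 0.222 = 5.789 km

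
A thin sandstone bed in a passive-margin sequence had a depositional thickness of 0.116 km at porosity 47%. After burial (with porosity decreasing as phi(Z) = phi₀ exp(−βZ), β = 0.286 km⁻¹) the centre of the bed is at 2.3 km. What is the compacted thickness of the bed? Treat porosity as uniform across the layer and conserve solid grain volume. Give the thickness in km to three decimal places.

0.081 km

Porosity at 2.3 km: phi = 0.47·exp(−0.286×2.3) = 0.2435
Solid-volume conservation: h(1−phi) = h₀(1−phi₀) ⇒ h = h₀·(1−phi₀)/(1−phi)
h = 0.116 × (1 − 0.47)/(1 − 0.2435) = 0.116 × 0.7006 = 0.0813 km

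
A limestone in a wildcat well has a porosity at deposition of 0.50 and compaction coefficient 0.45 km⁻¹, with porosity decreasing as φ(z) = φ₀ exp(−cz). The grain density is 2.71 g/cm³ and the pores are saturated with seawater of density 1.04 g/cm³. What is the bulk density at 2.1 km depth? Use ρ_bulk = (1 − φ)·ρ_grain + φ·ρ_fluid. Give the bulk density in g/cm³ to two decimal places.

Porosity at depth: φ = 0.5·exp(−0.45×2.1) = 0.5×0.3887 = 0.1943
Bulk density: ρ_b = (1−φ)ρ_g + φ·ρ_f = 0.8057×2.71 + 0.1943×1.04
       = 2.183 + 0.202 = 2.385 g/cm³

2.39 g/cm³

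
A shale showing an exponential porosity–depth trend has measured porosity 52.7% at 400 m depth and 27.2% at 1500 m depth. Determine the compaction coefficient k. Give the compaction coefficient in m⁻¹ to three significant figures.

Working in km (1 km = 1000 m; k in km⁻¹ = k in m⁻¹ × 1000):
Athy: n(z) = n₀ e^(−kz) ⇒ n₁/n₂ = e^{k(z₂−z₁)} ⇒ k = ln(n₁/n₂)/(z₂−z₁)
k = ln(0.527/0.272) / (1.5 − 0.4) = ln(1.938) / 1.1 = 0.6614 / 1.1 = 0.6013 km⁻¹

0.000601 m⁻¹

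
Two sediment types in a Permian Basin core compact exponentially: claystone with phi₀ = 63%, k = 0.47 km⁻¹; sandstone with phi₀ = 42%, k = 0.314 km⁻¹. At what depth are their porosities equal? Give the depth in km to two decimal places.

2.60 km

Set phi₀ₐ e^(−kₐz) = phi₀ᵦ e^(−kᵦz) ⇒ ln(phi₀ₐ/phi₀ᵦ) = (kₐ − kᵦ)·z
z = ln(0.63/0.42) / (0.47 − 0.314) = 0.4055 / 0.156 = 2.599 km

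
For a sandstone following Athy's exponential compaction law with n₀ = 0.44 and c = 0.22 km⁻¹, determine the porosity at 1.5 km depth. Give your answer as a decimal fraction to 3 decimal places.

n = n₀·exp(−c·d) = 0.44 × exp(−0.22 × 1.5) = 0.44 × exp(−0.33)
  = 0.44 × 0.7189 = 0.3163

0.316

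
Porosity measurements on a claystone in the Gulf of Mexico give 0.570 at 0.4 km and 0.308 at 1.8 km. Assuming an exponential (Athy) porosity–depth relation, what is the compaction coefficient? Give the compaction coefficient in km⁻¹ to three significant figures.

0.440 km⁻¹

Athy: φ(Z) = φ₀ e^(−kZ) ⇒ φ₁/φ₂ = e^{k(Z₂−Z₁)} ⇒ k = ln(φ₁/φ₂)/(Z₂−Z₁)
k = ln(0.57/0.308) / (1.8 − 0.4) = ln(1.851) / 1.4 = 0.6155 / 1.4 = 0.4397 km⁻¹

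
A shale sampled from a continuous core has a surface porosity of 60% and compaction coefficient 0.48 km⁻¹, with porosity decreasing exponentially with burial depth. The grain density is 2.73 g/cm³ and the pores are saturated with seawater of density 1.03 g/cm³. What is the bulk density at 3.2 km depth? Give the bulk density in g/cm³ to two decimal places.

Porosity at depth: φ = 0.6·exp(−0.48×3.2) = 0.6×0.2152 = 0.1291
Bulk density: ρ_b = (1−φ)ρ_g + φ·ρ_f = 0.8709×2.73 + 0.1291×1.03
       = 2.377 + 0.133 = 2.510 g/cm³

2.51 g/cm³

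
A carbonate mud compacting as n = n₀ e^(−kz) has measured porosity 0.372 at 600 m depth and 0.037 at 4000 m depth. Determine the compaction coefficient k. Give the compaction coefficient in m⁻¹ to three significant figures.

Working in km (1 km = 1000 m; k in km⁻¹ = k in m⁻¹ × 1000):
Athy: n(z) = n₀ e^(−kz) ⇒ n₁/n₂ = e^{k(z₂−z₁)} ⇒ k = ln(n₁/n₂)/(z₂−z₁)
k = ln(0.372/0.037) / (4 − 0.6) = ln(10.05) / 3.4 = 2.3080 / 3.4 = 0.6788 km⁻¹

0.000679 m⁻¹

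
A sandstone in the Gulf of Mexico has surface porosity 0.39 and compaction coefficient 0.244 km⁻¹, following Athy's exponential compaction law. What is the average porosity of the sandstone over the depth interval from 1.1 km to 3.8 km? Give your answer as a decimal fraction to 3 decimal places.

0.218

⟨n⟩ = (1/(z₂−z₁)) ∫ n₀ e^(−kz) dz = n₀·(e^(−k·z₁) − e^(−k·z₂)) / (k·(z₂−z₁))
e^(−0.244×1.1) = 0.7646; e^(−0.244×3.8) = 0.3957
⟨n⟩ = 0.39 × (0.7646 − 0.3957) / (0.244 × 2.7) = 0.39 × 0.5600 = 0.2184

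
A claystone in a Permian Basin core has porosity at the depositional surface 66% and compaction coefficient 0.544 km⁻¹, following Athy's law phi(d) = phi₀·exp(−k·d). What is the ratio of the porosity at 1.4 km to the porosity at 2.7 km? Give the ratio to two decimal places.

phi(d₁)/phi(d₂) = e^(−k·d₁)/e^(−k·d₂) = e^{k(d₂−d₁)}
= exp(0.544 × 1.3) = exp(0.7072) = 2.0283

2.03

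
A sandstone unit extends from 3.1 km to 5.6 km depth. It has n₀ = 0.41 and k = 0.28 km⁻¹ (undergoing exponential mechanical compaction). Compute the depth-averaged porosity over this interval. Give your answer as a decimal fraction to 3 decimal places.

0.124

⟨n⟩ = (1/(d₂−d₁)) ∫ n₀ e^(−kd) dd = n₀·(e^(−k·d₁) − e^(−k·d₂)) / (k·(d₂−d₁))
e^(−0.28×3.1) = 0.4198; e^(−0.28×5.6) = 0.2085
⟨n⟩ = 0.41 × (0.4198 − 0.2085) / (0.28 × 2.5) = 0.41 × 0.3019 = 0.1238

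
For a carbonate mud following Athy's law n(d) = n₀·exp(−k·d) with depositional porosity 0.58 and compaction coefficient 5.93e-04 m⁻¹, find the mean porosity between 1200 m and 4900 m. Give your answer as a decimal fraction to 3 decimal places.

0.115

Working in km (1 km = 1000 m; k in km⁻¹ = k in m⁻¹ × 1000):
⟨n⟩ = (1/(d₂−d₁)) ∫ n₀ e^(−kd) dd = n₀·(e^(−k·d₁) − e^(−k·d₂)) / (k·(d₂−d₁))
e^(−0.593×1.2) = 0.4909; e^(−0.593×4.9) = 0.0547
⟨n⟩ = 0.58 × (0.4909 − 0.0547) / (0.593 × 3.7) = 0.58 × 0.1988 = 0.1153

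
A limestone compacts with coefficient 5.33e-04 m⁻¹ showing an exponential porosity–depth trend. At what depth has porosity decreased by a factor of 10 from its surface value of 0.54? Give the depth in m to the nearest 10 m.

Working in km (1 km = 1000 m; k in km⁻¹ = k in m⁻¹ × 1000):
phi/phi₀ = 1/10 ⇒ exp(−k·z) = 1/10 ⇒ z = ln(10) / k
z = 2.3026 / 0.533 = 4.320 km

4320 m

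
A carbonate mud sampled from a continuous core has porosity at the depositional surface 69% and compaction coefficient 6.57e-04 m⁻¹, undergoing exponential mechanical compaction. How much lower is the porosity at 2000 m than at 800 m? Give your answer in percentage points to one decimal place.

Working in km (1 km = 1000 m; c in km⁻¹ = c in m⁻¹ × 1000):
phi(0.8) = 0.69·e^(−0.657×0.8) = 0.4079
phi(2) = 0.69·e^(−0.657×2) = 0.1854
Δphi = 0.4079 − 0.1854 = 0.2225

22.2 percentage points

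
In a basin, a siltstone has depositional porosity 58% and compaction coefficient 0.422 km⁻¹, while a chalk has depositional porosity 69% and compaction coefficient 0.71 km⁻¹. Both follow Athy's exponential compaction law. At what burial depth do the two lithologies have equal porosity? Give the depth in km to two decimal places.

Set n₀ₐ e^(−cₐZ) = n₀ᵦ e^(−cᵦZ) ⇒ ln(n₀ₐ/n₀ᵦ) = (cₐ − cᵦ)·Z
Z = ln(0.58/0.69) / (0.422 − 0.71) = -0.1737 / -0.288 = 0.603 km

0.60 km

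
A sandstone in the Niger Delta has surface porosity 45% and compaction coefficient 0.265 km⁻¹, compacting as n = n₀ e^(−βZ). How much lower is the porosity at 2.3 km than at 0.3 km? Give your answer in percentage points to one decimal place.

n(0.3) = 0.45·e^(−0.265×0.3) = 0.4156
n(2.3) = 0.45·e^(−0.265×2.3) = 0.2446
Δn = 0.4156 − 0.2446 = 0.1710

17.1 percentage points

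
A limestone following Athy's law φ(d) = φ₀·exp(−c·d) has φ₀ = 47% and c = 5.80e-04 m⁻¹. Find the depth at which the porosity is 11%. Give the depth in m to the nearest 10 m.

Working in km (1 km = 1000 m; c in km⁻¹ = c in m⁻¹ × 1000):
Invert Athy's law: d = ln(φ₀/φ) / c
d = ln(0.47/0.11) / 0.58 = ln(4.273) / 0.58 = 1.4523 / 0.58 = 2.504 km

2500 m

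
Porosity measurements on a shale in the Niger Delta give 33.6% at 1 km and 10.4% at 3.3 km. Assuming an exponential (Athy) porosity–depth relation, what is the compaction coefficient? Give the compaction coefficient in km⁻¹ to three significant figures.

0.510 km⁻¹

Athy: φ(d) = φ₀ e^(−cd) ⇒ φ₁/φ₂ = e^{c(d₂−d₁)} ⇒ c = ln(φ₁/φ₂)/(d₂−d₁)
c = ln(0.336/0.104) / (3.3 − 1) = ln(3.231) / 2.3 = 1.1727 / 2.3 = 0.5099 km⁻¹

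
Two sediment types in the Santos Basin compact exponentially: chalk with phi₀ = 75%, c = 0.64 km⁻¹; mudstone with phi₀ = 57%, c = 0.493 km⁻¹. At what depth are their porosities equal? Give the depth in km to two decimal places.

Set phi₀ₐ e^(−cₐZ) = phi₀ᵦ e^(−cᵦZ) ⇒ ln(phi₀ₐ/phi₀ᵦ) = (cₐ − cᵦ)·Z
Z = ln(0.75/0.57) / (0.64 − 0.493) = 0.2744 / 0.147 = 1.867 km

1.87 km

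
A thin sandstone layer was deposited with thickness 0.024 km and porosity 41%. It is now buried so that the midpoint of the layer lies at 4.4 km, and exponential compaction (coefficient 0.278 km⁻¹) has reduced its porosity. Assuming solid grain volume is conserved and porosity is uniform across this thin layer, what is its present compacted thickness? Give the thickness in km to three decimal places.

0.016 km

Porosity at 4.4 km: phi = 0.41·exp(−0.278×4.4) = 0.1207
Solid-volume conservation: h(1−phi) = h₀(1−phi₀) ⇒ h = h₀·(1−phi₀)/(1−phi)
h = 0.024 × (1 − 0.41)/(1 − 0.1207) = 0.024 × 0.6710 = 0.0161 km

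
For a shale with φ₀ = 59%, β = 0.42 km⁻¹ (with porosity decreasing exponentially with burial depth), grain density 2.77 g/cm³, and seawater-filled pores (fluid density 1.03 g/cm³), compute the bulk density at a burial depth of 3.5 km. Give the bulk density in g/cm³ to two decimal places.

2.53 g/cm³

Porosity at depth: φ = 0.59·exp(−0.42×3.5) = 0.59×0.2299 = 0.1357
Bulk density: ρ_b = (1−φ)ρ_g + φ·ρ_f = 0.8643×2.77 + 0.1357×1.03
       = 2.394 + 0.140 = 2.534 g/cm³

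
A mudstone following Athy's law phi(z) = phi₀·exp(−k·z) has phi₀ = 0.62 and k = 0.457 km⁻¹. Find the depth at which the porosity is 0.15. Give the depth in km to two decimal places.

3.11 km

Invert Athy's law: z = ln(phi₀/phi) / k
z = ln(0.62/0.15) / 0.457 = ln(4.133) / 0.457 = 1.4191 / 0.457 = 3.105 km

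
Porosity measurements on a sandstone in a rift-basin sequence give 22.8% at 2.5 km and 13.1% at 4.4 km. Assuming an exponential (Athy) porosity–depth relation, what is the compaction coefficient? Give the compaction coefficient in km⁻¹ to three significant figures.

0.292 km⁻¹

Athy: n(Z) = n₀ e^(−kZ) ⇒ n₁/n₂ = e^{k(Z₂−Z₁)} ⇒ k = ln(n₁/n₂)/(Z₂−Z₁)
k = ln(0.228/0.131) / (4.4 − 2.5) = ln(1.74) / 1.9 = 0.5541 / 1.9 = 0.2917 km⁻¹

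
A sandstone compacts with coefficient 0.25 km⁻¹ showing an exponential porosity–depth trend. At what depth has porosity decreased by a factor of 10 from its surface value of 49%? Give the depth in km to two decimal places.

n/n₀ = 1/10 ⇒ exp(−c·Z) = 1/10 ⇒ Z = ln(10) / c
Z = 2.3026 / 0.25 = 9.210 km

9.21 km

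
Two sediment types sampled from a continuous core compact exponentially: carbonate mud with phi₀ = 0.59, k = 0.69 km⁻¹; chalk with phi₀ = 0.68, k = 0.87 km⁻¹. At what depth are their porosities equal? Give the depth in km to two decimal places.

0.79 km

Set phi₀ₐ e^(−kₐZ) = phi₀ᵦ e^(−kᵦZ) ⇒ ln(phi₀ₐ/phi₀ᵦ) = (kₐ − kᵦ)·Z
Z = ln(0.59/0.68) / (0.69 − 0.87) = -0.1420 / -0.18 = 0.789 km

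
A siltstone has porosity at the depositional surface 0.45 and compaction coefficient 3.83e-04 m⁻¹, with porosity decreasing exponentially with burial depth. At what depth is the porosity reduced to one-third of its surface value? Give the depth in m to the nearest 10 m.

Working in km (1 km = 1000 m; β in km⁻¹ = β in m⁻¹ × 1000):
n/n₀ = 1/3 ⇒ exp(−β·Z) = 1/3 ⇒ Z = ln(3) / β
Z = 1.0986 / 0.383 = 2.868 km

2870 m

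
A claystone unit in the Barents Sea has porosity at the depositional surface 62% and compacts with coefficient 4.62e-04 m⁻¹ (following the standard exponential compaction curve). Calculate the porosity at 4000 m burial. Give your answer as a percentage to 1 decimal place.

Working in km (1 km = 1000 m; c in km⁻¹ = c in m⁻¹ × 1000):
φ = φ₀·exp(−c·z) = 0.62 × exp(−0.462 × 4) = 0.62 × exp(−1.848)
  = 0.62 × 0.1576 = 0.0977

9.8%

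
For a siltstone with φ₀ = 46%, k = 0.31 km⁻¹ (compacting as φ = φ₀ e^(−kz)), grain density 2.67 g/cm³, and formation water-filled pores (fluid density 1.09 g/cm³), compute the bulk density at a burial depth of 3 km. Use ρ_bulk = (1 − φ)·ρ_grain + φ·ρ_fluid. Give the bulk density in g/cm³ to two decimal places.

Porosity at depth: φ = 0.46·exp(−0.31×3) = 0.46×0.3946 = 0.1815
Bulk density: ρ_b = (1−φ)ρ_g + φ·ρ_f = 0.8185×2.67 + 0.1815×1.09
       = 2.185 + 0.198 = 2.383 g/cm³

2.38 g/cm³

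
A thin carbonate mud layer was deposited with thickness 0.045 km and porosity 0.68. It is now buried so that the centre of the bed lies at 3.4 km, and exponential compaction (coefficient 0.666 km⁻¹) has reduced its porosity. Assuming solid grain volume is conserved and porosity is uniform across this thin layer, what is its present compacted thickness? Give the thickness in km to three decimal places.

0.015 km

Porosity at 3.4 km: n = 0.68·exp(−0.666×3.4) = 0.0706
Solid-volume conservation: h(1−n) = h₀(1−n₀) ⇒ h = h₀·(1−n₀)/(1−n)
h = 0.045 × (1 − 0.68)/(1 − 0.0706) = 0.045 × 0.3443 = 0.0155 km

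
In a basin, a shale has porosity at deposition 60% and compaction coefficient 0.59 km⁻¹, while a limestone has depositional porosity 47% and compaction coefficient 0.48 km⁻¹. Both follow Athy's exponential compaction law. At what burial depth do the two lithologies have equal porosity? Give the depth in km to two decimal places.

Set phi₀ₐ e^(−kₐZ) = phi₀ᵦ e^(−kᵦZ) ⇒ ln(phi₀ₐ/phi₀ᵦ) = (kₐ − kᵦ)·Z
Z = ln(0.6/0.47) / (0.59 − 0.48) = 0.2442 / 0.11 = 2.220 km

2.22 km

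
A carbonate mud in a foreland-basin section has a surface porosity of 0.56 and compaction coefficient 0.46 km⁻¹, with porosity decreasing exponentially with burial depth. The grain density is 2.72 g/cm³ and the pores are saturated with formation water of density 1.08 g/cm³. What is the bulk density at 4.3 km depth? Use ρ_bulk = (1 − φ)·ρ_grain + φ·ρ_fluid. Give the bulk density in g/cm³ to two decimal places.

Porosity at depth: φ = 0.56·exp(−0.46×4.3) = 0.56×0.1383 = 0.0775
Bulk density: ρ_b = (1−φ)ρ_g + φ·ρ_f = 0.9225×2.72 + 0.0775×1.08
       = 2.509 + 0.084 = 2.593 g/cm³

2.59 g/cm³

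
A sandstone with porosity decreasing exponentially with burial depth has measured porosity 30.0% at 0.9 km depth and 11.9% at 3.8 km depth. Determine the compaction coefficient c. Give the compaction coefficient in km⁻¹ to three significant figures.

Athy: n(d) = n₀ e^(−cd) ⇒ n₁/n₂ = e^{c(d₂−d₁)} ⇒ c = ln(n₁/n₂)/(d₂−d₁)
c = ln(0.3/0.119) / (3.8 − 0.9) = ln(2.521) / 2.9 = 0.9247 / 2.9 = 0.3188 km⁻¹

0.319 km⁻¹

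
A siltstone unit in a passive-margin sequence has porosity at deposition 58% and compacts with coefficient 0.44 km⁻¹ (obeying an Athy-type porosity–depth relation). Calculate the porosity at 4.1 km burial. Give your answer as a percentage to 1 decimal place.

n = n₀·exp(−β·Z) = 0.58 × exp(−0.44 × 4.1) = 0.58 × exp(−1.804)
  = 0.58 × 0.1646 = 0.0955

9.5%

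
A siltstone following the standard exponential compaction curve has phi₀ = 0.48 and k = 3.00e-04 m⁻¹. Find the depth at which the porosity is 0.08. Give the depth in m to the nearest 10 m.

Working in km (1 km = 1000 m; k in km⁻¹ = k in m⁻¹ × 1000):
Invert Athy's law: Z = ln(phi₀/phi) / k
Z = ln(0.48/0.08) / 0.3 = ln(6) / 0.3 = 1.7918 / 0.3 = 5.973 km

5970 m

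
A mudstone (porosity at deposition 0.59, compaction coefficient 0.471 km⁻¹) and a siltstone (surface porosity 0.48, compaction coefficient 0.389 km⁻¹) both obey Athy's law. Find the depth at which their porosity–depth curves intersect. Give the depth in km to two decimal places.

2.52 km

Set phi₀ₐ e^(−kₐZ) = phi₀ᵦ e^(−kᵦZ) ⇒ ln(phi₀ₐ/phi₀ᵦ) = (kₐ − kᵦ)·Z
Z = ln(0.59/0.48) / (0.471 − 0.389) = 0.2063 / 0.082 = 2.516 km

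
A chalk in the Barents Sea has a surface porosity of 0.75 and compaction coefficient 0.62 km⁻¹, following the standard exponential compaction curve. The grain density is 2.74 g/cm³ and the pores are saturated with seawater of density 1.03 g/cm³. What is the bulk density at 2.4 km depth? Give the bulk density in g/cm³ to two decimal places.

2.45 g/cm³

Porosity at depth: phi = 0.75·exp(−0.62×2.4) = 0.75×0.2258 = 0.1694
Bulk density: ρ_b = (1−phi)ρ_g + phi·ρ_f = 0.8306×2.74 + 0.1694×1.03
       = 2.276 + 0.174 = 2.450 g/cm³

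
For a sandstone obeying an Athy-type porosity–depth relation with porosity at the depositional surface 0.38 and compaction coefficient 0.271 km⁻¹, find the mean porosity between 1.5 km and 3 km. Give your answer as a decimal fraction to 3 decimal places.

⟨phi⟩ = (1/(z₂−z₁)) ∫ phi₀ e^(−kz) dz = phi₀·(e^(−k·z₁) − e^(−k·z₂)) / (k·(z₂−z₁))
e^(−0.271×1.5) = 0.6660; e^(−0.271×3) = 0.4435
⟨phi⟩ = 0.38 × (0.6660 − 0.4435) / (0.271 × 1.5) = 0.38 × 0.5472 = 0.2079

0.208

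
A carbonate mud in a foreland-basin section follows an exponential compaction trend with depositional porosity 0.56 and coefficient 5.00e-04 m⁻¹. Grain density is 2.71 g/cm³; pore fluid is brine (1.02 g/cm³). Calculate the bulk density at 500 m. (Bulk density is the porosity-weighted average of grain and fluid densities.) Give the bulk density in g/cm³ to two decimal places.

Working in km (1 km = 1000 m; β in km⁻¹ = β in m⁻¹ × 1000):
Porosity at depth: φ = 0.56·exp(−0.5×0.5) = 0.56×0.7788 = 0.4361
Bulk density: ρ_b = (1−φ)ρ_g + φ·ρ_f = 0.5639×2.71 + 0.4361×1.02
       = 1.528 + 0.445 = 1.973 g/cm³

1.97 g/cm³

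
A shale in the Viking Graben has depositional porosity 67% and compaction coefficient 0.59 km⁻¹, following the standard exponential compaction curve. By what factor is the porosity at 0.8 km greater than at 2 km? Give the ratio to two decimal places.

n(Z₁)/n(Z₂) = e^(−c·Z₁)/e^(−c·Z₂) = e^{c(Z₂−Z₁)}
= exp(0.59 × 1.2) = exp(0.708) = 2.0299

2.03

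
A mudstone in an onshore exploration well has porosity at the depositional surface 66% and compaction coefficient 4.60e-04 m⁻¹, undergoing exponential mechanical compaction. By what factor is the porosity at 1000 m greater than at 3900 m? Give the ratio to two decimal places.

Working in km (1 km = 1000 m; k in km⁻¹ = k in m⁻¹ × 1000):
n(Z₁)/n(Z₂) = e^(−k·Z₁)/e^(−k·Z₂) = e^{k(Z₂−Z₁)}
= exp(0.46 × 2.9) = exp(1.334) = 3.7962

3.80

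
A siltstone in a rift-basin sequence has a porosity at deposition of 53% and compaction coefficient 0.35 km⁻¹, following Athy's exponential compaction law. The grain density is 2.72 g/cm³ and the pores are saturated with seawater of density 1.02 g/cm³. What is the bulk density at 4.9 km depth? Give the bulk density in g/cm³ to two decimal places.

2.56 g/cm³

Porosity at depth: n = 0.53·exp(−0.35×4.9) = 0.53×0.1800 = 0.0954
Bulk density: ρ_b = (1−n)ρ_g + n·ρ_f = 0.9046×2.72 + 0.0954×1.02
       = 2.461 + 0.097 = 2.558 g/cm³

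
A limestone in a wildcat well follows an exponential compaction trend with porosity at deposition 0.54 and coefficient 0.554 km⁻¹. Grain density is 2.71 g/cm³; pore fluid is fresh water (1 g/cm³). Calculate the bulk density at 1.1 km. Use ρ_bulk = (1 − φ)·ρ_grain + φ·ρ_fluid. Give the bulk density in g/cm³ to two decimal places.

Porosity at depth: n = 0.54·exp(−0.554×1.1) = 0.54×0.5437 = 0.2936
Bulk density: ρ_b = (1−n)ρ_g + n·ρ_f = 0.7064×2.71 + 0.2936×1
       = 1.914 + 0.294 = 2.208 g/cm³

2.21 g/cm³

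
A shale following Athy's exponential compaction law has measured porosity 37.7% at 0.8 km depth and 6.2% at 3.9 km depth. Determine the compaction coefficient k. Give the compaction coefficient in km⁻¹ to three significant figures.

0.582 km⁻¹

Athy: phi(z) = phi₀ e^(−kz) ⇒ phi₁/phi₂ = e^{k(z₂−z₁)} ⇒ k = ln(phi₁/phi₂)/(z₂−z₁)
k = ln(0.377/0.062) / (3.9 − 0.8) = ln(6.081) / 3.1 = 1.8051 / 3.1 = 0.5823 km⁻¹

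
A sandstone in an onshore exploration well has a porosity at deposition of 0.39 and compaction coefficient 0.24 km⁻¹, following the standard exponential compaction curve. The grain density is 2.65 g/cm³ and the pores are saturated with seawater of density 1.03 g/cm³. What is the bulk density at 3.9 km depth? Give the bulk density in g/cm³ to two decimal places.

Porosity at depth: phi = 0.39·exp(−0.24×3.9) = 0.39×0.3922 = 0.1530
Bulk density: ρ_b = (1−phi)ρ_g + phi·ρ_f = 0.8470×2.65 + 0.1530×1.03
       = 2.245 + 0.158 = 2.402 g/cm³

2.40 g/cm³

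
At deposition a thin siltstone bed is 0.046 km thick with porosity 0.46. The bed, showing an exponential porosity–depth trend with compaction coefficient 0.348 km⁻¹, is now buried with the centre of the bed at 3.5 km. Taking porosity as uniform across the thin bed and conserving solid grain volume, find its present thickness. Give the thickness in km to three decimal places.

Porosity at 3.5 km: phi = 0.46·exp(−0.348×3.5) = 0.1361
Solid-volume conservation: h(1−phi) = h₀(1−phi₀) ⇒ h = h₀·(1−phi₀)/(1−phi)
h = 0.046 × (1 − 0.46)/(1 − 0.1361) = 0.046 × 0.6251 = 0.0288 km

0.029 km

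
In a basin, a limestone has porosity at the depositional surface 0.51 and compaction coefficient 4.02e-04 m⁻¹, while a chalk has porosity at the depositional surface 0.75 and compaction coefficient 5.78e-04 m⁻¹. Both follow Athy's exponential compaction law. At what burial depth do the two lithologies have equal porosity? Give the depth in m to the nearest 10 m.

2190 m

Working in km (1 km = 1000 m; β in km⁻¹ = β in m⁻¹ × 1000):
Set phi₀ₐ e^(−βₐZ) = phi₀ᵦ e^(−βᵦZ) ⇒ ln(phi₀ₐ/phi₀ᵦ) = (βₐ − βᵦ)·Z
Z = ln(0.51/0.75) / (0.402 − 0.578) = -0.3857 / -0.176 = 2.191 km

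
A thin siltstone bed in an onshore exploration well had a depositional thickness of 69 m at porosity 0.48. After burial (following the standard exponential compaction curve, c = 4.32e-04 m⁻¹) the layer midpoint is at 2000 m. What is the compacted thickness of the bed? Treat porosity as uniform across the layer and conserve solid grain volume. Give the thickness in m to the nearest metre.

Working in km (1 km = 1000 m; c in km⁻¹ = c in m⁻¹ × 1000):
Porosity at 2 km: phi = 0.48·exp(−0.432×2) = 0.2023
Solid-volume conservation: h(1−phi) = h₀(1−phi₀) ⇒ h = h₀·(1−phi₀)/(1−phi)
h = 0.069 × (1 − 0.48)/(1 − 0.2023) = 0.069 × 0.6519 = 0.0450 km

45 m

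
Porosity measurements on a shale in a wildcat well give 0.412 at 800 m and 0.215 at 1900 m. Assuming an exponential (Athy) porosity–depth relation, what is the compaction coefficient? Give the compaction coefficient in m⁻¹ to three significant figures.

Working in km (1 km = 1000 m; β in km⁻¹ = β in m⁻¹ × 1000):
Athy: φ(Z) = φ₀ e^(−βZ) ⇒ φ₁/φ₂ = e^{β(Z₂−Z₁)} ⇒ β = ln(φ₁/φ₂)/(Z₂−Z₁)
β = ln(0.412/0.215) / (1.9 − 0.8) = ln(1.916) / 1.1 = 0.6504 / 1.1 = 0.5913 km⁻¹

0.000591 m⁻¹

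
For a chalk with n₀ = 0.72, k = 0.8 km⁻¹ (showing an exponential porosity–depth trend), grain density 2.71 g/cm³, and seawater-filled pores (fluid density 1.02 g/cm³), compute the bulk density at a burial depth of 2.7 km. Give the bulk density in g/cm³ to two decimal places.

Porosity at depth: n = 0.72·exp(−0.8×2.7) = 0.72×0.1153 = 0.0830
Bulk density: ρ_b = (1−n)ρ_g + n·ρ_f = 0.9170×2.71 + 0.0830×1.02
       = 2.485 + 0.085 = 2.570 g/cm³

2.57 g/cm³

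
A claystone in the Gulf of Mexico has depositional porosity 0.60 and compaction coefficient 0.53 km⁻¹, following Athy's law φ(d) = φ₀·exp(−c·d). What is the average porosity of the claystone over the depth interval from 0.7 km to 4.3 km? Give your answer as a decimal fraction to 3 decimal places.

⟨φ⟩ = (1/(d₂−d₁)) ∫ φ₀ e^(−cd) dd = φ₀·(e^(−c·d₁) − e^(−c·d₂)) / (c·(d₂−d₁))
e^(−0.53×0.7) = 0.6900; e^(−0.53×4.3) = 0.1024
⟨φ⟩ = 0.6 × (0.6900 − 0.1024) / (0.53 × 3.6) = 0.6 × 0.3080 = 0.1848

0.185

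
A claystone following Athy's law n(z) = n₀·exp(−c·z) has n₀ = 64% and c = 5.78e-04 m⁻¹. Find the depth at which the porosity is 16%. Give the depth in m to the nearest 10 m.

2400 m

Working in km (1 km = 1000 m; c in km⁻¹ = c in m⁻¹ × 1000):
Invert Athy's law: z = ln(n₀/n) / c
z = ln(0.64/0.16) / 0.578 = ln(4) / 0.578 = 1.3863 / 0.578 = 2.398 km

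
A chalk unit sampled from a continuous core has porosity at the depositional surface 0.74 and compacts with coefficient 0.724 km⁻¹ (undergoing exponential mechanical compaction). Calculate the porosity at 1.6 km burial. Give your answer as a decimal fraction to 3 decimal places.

0.232

n = n₀·exp(−β·z) = 0.74 × exp(−0.724 × 1.6) = 0.74 × exp(−1.158)
  = 0.74 × 0.3140 = 0.2324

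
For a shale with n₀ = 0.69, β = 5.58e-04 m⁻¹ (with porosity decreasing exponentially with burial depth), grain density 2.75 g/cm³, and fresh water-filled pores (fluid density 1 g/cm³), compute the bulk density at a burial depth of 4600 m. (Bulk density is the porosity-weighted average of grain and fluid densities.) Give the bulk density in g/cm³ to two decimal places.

Working in km (1 km = 1000 m; β in km⁻¹ = β in m⁻¹ × 1000):
Porosity at depth: n = 0.69·exp(−0.558×4.6) = 0.69×0.0768 = 0.0530
Bulk density: ρ_b = (1−n)ρ_g + n·ρ_f = 0.9470×2.75 + 0.0530×1
       = 2.604 + 0.053 = 2.657 g/cm³

2.66 g/cm³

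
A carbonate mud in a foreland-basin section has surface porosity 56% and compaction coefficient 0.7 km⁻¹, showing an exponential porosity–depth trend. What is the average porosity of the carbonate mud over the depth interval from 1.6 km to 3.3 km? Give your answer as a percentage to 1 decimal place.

⟨phi⟩ = (1/(z₂−z₁)) ∫ phi₀ e^(−cz) dz = phi₀·(e^(−c·z₁) − e^(−c·z₂)) / (c·(z₂−z₁))
e^(−0.7×1.6) = 0.3263; e^(−0.7×3.3) = 0.0993
⟨phi⟩ = 0.56 × (0.3263 − 0.0993) / (0.7 × 1.7) = 0.56 × 0.1908 = 0.1068

10.7%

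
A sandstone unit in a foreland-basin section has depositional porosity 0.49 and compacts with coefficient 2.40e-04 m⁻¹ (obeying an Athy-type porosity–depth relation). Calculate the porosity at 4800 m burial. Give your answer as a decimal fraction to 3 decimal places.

Working in km (1 km = 1000 m; c in km⁻¹ = c in m⁻¹ × 1000):
phi = phi₀·exp(−c·Z) = 0.49 × exp(−0.24 × 4.8) = 0.49 × exp(−1.152)
  = 0.49 × 0.3160 = 0.1548

0.155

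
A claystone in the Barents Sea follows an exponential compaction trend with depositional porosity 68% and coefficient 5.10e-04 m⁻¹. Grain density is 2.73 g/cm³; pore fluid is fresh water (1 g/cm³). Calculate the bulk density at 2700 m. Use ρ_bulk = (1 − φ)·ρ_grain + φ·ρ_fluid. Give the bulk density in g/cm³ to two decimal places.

2.43 g/cm³

Working in km (1 km = 1000 m; c in km⁻¹ = c in m⁻¹ × 1000):
Porosity at depth: phi = 0.68·exp(−0.51×2.7) = 0.68×0.2523 = 0.1716
Bulk density: ρ_b = (1−phi)ρ_g + phi·ρ_f = 0.8284×2.73 + 0.1716×1
       = 2.262 + 0.172 = 2.433 g/cm³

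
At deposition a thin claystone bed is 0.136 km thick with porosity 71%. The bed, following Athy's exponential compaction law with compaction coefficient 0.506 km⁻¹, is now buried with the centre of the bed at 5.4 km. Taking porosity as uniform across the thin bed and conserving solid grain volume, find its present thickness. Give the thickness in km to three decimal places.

0.041 km

Porosity at 5.4 km: n = 0.71·exp(−0.506×5.4) = 0.0462
Solid-volume conservation: h(1−n) = h₀(1−n₀) ⇒ h = h₀·(1−n₀)/(1−n)
h = 0.136 × (1 − 0.71)/(1 − 0.0462) = 0.136 × 0.3040 = 0.0414 km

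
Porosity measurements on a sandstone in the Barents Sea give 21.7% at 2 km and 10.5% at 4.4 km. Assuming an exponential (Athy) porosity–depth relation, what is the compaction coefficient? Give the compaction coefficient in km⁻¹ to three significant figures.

0.302 km⁻¹

Athy: n(z) = n₀ e^(−cz) ⇒ n₁/n₂ = e^{c(z₂−z₁)} ⇒ c = ln(n₁/n₂)/(z₂−z₁)
c = ln(0.217/0.105) / (4.4 − 2) = ln(2.067) / 2.4 = 0.7259 / 2.4 = 0.3025 km⁻¹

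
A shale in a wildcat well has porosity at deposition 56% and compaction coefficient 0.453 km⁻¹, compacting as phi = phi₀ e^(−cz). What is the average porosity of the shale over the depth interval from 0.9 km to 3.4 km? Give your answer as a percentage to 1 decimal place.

⟨phi⟩ = (1/(z₂−z₁)) ∫ phi₀ e^(−cz) dz = phi₀·(e^(−c·z₁) − e^(−c·z₂)) / (c·(z₂−z₁))
e^(−0.453×0.9) = 0.6652; e^(−0.453×3.4) = 0.2143
⟨phi⟩ = 0.56 × (0.6652 − 0.2143) / (0.453 × 2.5) = 0.56 × 0.3981 = 0.2229

22.3%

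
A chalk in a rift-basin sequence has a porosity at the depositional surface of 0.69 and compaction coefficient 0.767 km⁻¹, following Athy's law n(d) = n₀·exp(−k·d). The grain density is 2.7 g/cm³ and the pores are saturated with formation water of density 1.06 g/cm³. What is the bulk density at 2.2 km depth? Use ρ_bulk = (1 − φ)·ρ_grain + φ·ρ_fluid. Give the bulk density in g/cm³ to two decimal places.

2.49 g/cm³

Porosity at depth: n = 0.69·exp(−0.767×2.2) = 0.69×0.1850 = 0.1276
Bulk density: ρ_b = (1−n)ρ_g + n·ρ_f = 0.8724×2.7 + 0.1276×1.06
       = 2.355 + 0.135 = 2.491 g/cm³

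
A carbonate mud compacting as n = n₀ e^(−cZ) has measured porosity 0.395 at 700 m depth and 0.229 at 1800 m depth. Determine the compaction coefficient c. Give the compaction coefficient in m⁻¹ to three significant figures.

Working in km (1 km = 1000 m; c in km⁻¹ = c in m⁻¹ × 1000):
Athy: n(Z) = n₀ e^(−cZ) ⇒ n₁/n₂ = e^{c(Z₂−Z₁)} ⇒ c = ln(n₁/n₂)/(Z₂−Z₁)
c = ln(0.395/0.229) / (1.8 − 0.7) = ln(1.725) / 1.1 = 0.5452 / 1.1 = 0.4956 km⁻¹

0.000496 m⁻¹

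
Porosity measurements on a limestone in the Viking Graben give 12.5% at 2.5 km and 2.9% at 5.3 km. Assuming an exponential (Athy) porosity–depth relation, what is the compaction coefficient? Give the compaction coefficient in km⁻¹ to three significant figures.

0.522 km⁻¹

Athy: n(d) = n₀ e^(−kd) ⇒ n₁/n₂ = e^{k(d₂−d₁)} ⇒ k = ln(n₁/n₂)/(d₂−d₁)
k = ln(0.125/0.029) / (5.3 − 2.5) = ln(4.31) / 2.8 = 1.4610 / 2.8 = 0.5218 km⁻¹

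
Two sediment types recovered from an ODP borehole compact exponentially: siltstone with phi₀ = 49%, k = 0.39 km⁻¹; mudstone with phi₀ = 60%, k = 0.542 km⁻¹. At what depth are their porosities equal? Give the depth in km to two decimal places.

Set phi₀ₐ e^(−kₐz) = phi₀ᵦ e^(−kᵦz) ⇒ ln(phi₀ₐ/phi₀ᵦ) = (kₐ − kᵦ)·z
z = ln(0.49/0.6) / (0.39 − 0.542) = -0.2025 / -0.152 = 1.332 km

1.33 km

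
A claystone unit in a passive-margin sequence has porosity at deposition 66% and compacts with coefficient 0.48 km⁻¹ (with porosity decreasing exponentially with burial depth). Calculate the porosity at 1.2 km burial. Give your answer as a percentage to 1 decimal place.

n = n₀·exp(−β·d) = 0.66 × exp(−0.48 × 1.2) = 0.66 × exp(−0.576)
  = 0.66 × 0.5621 = 0.3710

37.1%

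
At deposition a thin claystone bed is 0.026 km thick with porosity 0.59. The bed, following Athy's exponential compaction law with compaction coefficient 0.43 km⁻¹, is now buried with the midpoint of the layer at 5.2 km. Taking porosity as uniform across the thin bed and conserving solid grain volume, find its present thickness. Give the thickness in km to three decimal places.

0.011 km

Porosity at 5.2 km: phi = 0.59·exp(−0.43×5.2) = 0.0631
Solid-volume conservation: h(1−phi) = h₀(1−phi₀) ⇒ h = h₀·(1−phi₀)/(1−phi)
h = 0.026 × (1 − 0.59)/(1 − 0.0631) = 0.026 × 0.4376 = 0.0114 km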